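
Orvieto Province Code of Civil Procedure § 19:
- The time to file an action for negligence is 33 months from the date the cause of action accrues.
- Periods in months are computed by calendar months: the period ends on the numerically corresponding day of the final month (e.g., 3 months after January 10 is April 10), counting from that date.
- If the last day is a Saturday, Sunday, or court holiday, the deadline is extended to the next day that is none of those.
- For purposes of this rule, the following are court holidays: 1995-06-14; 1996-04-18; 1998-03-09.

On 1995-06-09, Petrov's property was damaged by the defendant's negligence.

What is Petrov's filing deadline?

March 10, 1998

33 months after 1995-06-09 is March 9, 1998.
March 9, 1998 is a listed holiday. The next qualifying day is March 10, 1998.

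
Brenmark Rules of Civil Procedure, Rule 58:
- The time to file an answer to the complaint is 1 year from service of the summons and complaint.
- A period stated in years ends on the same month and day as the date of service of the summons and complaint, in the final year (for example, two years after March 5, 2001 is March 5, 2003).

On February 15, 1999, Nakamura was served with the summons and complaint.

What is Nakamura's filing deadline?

1 year after February 15, 1999 is February 15, 2000.

February 15, 2000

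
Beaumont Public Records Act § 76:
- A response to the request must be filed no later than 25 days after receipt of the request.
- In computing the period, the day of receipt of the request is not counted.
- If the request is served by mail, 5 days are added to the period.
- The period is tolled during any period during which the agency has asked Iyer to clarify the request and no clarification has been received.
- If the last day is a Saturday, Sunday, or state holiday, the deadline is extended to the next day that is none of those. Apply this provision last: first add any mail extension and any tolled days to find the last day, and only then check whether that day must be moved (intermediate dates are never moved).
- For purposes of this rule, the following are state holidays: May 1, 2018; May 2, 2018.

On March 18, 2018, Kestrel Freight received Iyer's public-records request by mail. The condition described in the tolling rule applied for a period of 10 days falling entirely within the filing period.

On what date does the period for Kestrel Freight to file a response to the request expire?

April 27, 2018

25 days after March 18, 2018 is April 12, 2018.
Service was by mail, adding 5 days: April 12, 2018 + 5 days = April 17, 2018.
Tolling adds 10 days: April 17, 2018 + 10 days = April 27, 2018.
April 27, 2018 is a Friday and not a state holiday, so no extension applies.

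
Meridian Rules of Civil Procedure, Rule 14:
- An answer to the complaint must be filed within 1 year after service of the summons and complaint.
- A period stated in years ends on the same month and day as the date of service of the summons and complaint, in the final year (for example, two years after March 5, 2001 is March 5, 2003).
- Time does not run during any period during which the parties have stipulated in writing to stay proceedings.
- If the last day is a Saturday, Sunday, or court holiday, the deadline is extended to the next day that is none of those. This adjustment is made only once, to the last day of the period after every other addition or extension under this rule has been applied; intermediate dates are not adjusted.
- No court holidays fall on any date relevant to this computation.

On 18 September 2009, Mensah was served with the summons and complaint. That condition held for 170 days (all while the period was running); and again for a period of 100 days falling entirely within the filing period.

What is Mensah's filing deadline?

1 year after 18 September 2009 is September 18, 2010.
Tolling adds 170 days: September 18, 2010 + 170 days = March 7, 2011.
Tolling adds 100 days: March 7, 2011 + 100 days = June 15, 2011.
June 15, 2011 is a Wednesday and not a court holiday, so no extension applies.

June 15, 2011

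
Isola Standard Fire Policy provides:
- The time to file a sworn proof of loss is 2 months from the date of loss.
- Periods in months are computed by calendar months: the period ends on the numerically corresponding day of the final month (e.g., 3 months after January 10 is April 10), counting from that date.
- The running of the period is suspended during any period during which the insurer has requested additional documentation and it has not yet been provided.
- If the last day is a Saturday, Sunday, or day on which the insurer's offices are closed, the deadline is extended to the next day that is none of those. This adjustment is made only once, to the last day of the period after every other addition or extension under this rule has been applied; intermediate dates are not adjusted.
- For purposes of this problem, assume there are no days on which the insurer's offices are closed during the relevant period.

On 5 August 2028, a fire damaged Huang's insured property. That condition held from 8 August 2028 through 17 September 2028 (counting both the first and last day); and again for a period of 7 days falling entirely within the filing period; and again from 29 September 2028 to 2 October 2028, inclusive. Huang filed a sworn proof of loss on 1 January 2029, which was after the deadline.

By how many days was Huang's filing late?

2 months after 5 August 2028 is October 5, 2028.
From August 8, 2028 through September 17, 2028 inclusive is 41 days; tolling adds 41 days: October 5, 2028 + 41 days = November 15, 2028.
Tolling adds 7 days: November 15, 2028 + 7 days = November 22, 2028.
From September 29, 2028 through October 2, 2028 inclusive is 4 days; tolling adds 4 days: November 22, 2028 + 4 days = November 26, 2028.
November 26, 2028 is Sunday. The next qualifying day is November 27, 2028.
The deadline is November 27, 2028; from November 27, 2028 to January 1, 2029 is 35 days.

35 days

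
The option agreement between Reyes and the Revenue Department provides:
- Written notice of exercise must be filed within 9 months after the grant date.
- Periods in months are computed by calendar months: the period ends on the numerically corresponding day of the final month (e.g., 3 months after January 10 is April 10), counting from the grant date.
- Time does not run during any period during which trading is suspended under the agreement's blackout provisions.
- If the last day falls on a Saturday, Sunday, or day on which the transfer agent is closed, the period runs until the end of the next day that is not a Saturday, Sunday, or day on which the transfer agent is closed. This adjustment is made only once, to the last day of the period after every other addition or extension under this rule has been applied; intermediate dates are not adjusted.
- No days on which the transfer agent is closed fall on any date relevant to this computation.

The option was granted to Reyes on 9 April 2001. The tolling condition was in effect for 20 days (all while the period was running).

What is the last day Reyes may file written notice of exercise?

9 months after 9 April 2001 is January 9, 2002.
Tolling adds 20 days: January 9, 2002 + 20 days = January 29, 2002.
January 29, 2002 is a Tuesday and not a day on which the transfer agent is closed, so no extension applies.

January 29, 2002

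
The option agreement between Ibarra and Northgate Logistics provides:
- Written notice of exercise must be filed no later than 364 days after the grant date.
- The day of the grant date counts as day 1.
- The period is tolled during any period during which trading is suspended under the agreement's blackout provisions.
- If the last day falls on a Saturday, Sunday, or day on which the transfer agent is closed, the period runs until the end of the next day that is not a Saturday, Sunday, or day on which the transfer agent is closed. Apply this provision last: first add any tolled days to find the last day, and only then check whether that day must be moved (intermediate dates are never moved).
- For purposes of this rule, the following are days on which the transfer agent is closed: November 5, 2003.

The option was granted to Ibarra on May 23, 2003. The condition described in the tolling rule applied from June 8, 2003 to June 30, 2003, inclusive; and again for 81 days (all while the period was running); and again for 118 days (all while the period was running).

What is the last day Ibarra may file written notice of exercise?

December 28, 2004

Counting May 23, 2003 as day 1, day 364 is May 20, 2004.
From June 8, 2003 through June 30, 2003 inclusive is 23 days; tolling adds 23 days: May 20, 2004 + 23 days = June 12, 2004.
Tolling adds 81 days: June 12, 2004 + 81 days = September 1, 2004.
Tolling adds 118 days: September 1, 2004 + 118 days = December 28, 2004.
December 28, 2004 is a Tuesday and not a day on which the transfer agent is closed, so no extension applies.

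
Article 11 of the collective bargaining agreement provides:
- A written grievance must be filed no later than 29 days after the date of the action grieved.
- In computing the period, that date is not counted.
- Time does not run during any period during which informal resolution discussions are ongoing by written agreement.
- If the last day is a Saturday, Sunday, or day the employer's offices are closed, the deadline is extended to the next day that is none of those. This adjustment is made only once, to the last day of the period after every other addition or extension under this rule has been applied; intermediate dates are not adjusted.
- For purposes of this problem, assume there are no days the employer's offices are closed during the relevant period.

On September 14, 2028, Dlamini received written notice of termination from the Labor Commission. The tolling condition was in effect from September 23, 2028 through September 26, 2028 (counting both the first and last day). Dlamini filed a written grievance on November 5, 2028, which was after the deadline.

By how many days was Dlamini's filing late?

19 days

29 days after September 14, 2028 is October 13, 2028.
From September 23, 2028 through September 26, 2028 inclusive is 4 days; tolling adds 4 days: October 13, 2028 + 4 days = October 17, 2028.
October 17, 2028 is a Tuesday and not a day the employer's offices are closed, so no extension applies.
The deadline is October 17, 2028; from October 17, 2028 to November 5, 2028 is 19 days.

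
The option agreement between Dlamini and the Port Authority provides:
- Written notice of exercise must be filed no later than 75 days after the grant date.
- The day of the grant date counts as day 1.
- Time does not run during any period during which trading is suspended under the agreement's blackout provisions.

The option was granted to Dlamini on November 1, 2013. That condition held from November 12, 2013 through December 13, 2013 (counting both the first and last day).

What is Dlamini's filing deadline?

February 15, 2014

Counting November 1, 2013 as day 1, day 75 is January 14, 2014.
From November 12, 2013 through December 13, 2013 inclusive is 32 days; tolling adds 32 days: January 14, 2014 + 32 days = February 15, 2014.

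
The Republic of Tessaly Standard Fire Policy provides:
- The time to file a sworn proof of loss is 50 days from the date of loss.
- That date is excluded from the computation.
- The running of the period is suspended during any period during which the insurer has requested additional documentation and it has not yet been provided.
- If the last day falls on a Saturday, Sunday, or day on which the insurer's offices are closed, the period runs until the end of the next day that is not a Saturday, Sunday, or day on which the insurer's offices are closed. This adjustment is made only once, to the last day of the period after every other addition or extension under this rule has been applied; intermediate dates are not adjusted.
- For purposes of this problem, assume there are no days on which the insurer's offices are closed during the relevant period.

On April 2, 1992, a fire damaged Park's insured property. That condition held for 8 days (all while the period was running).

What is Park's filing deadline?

June 1, 1992

50 days after April 2, 1992 is May 22, 1992.
Tolling adds 8 days: May 22, 1992 + 8 days = May 30, 1992.
May 30, 1992 is Saturday; May 31, 1992 is Sunday. The next qualifying day is June 1, 1992.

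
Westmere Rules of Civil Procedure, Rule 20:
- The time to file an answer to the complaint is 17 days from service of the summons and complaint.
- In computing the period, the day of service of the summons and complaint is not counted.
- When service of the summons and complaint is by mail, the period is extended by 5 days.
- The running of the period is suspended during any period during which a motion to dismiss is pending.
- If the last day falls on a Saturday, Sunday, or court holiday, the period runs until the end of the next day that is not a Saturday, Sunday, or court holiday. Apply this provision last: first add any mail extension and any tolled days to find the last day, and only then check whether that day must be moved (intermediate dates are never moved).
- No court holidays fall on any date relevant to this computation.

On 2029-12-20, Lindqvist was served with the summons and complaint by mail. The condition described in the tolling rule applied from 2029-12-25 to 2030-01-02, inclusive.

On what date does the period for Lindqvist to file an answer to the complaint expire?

17 days after 2029-12-20 is January 6, 2030.
Service was by mail, adding 5 days: January 6, 2030 + 5 days = January 11, 2030.
From December 25, 2029 through January 2, 2030 inclusive is 9 days; tolling adds 9 days: January 11, 2030 + 9 days = January 20, 2030.
January 20, 2030 is Sunday. The next qualifying day is January 21, 2030.

January 21, 2030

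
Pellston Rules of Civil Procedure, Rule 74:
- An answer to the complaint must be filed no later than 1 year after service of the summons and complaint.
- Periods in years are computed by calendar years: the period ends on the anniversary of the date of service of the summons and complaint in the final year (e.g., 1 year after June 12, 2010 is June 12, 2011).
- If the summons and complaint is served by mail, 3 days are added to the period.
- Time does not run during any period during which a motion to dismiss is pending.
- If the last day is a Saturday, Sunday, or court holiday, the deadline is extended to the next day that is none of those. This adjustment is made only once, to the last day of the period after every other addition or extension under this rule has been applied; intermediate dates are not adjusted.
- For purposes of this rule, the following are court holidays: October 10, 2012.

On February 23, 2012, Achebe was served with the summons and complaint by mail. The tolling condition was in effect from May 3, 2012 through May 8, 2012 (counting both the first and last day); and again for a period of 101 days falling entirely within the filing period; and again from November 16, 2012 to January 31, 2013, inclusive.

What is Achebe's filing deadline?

1 year after February 23, 2012 is February 23, 2013.
Service was by mail, adding 3 days: February 23, 2013 + 3 days = February 26, 2013.
From May 3, 2012 through May 8, 2012 inclusive is 6 days; tolling adds 6 days: February 26, 2013 + 6 days = March 4, 2013.
Tolling adds 101 days: March 4, 2013 + 101 days = June 13, 2013.
From November 16, 2012 through January 31, 2013 inclusive is 77 days; tolling adds 77 days: June 13, 2013 + 77 days = August 29, 2013.
August 29, 2013 is a Thursday and not a court holiday, so no extension applies.

August 29, 2013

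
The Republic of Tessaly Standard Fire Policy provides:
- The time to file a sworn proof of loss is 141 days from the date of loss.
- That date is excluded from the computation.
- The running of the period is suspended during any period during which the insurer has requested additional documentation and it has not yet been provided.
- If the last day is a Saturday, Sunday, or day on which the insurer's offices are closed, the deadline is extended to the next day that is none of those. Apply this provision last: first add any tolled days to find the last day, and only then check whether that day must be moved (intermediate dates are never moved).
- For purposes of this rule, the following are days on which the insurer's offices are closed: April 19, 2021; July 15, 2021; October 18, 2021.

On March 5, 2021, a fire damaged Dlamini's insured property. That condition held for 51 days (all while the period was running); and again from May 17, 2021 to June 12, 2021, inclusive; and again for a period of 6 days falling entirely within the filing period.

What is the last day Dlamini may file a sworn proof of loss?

October 19, 2021

141 days after March 5, 2021 is July 24, 2021.
Tolling adds 51 days: July 24, 2021 + 51 days = September 13, 2021.
From May 17, 2021 through June 12, 2021 inclusive is 27 days; tolling adds 27 days: September 13, 2021 + 27 days = October 10, 2021.
Tolling adds 6 days: October 10, 2021 + 6 days = October 16, 2021.
October 16, 2021 is Saturday; October 17, 2021 is Sunday; October 18, 2021 is a listed holiday. The next qualifying day is October 19, 2021.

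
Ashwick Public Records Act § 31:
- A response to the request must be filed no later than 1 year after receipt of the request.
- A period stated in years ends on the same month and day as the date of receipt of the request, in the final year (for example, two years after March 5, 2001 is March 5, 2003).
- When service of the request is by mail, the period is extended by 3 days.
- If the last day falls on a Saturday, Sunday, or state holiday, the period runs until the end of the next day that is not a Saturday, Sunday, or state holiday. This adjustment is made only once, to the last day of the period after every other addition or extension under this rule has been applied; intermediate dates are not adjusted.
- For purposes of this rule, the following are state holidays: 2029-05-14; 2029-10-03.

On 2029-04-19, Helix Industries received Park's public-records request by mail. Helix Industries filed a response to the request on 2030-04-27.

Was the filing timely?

1 year after 2029-04-19 is April 19, 2030.
Service was by mail, adding 3 days: April 19, 2030 + 3 days = April 22, 2030.
April 22, 2030 is a Monday and not a state holiday, so no extension applies.
The deadline is April 22, 2030; the filing on April 27, 2030 is after that date.

No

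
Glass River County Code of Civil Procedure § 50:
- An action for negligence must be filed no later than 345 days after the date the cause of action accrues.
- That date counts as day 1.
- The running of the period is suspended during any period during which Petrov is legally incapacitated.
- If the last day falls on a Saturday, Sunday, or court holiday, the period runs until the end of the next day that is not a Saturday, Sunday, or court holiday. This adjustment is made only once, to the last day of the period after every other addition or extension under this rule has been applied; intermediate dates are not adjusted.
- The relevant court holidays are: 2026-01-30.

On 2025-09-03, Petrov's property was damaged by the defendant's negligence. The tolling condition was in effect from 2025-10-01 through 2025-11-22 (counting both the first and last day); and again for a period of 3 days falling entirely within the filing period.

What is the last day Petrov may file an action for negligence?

Counting 2025-09-03 as day 1, day 345 is August 13, 2026.
From October 1, 2025 through November 22, 2025 inclusive is 53 days; tolling adds 53 days: August 13, 2026 + 53 days = October 5, 2026.
Tolling adds 3 days: October 5, 2026 + 3 days = October 8, 2026.
October 8, 2026 is a Thursday and not a court holiday, so no extension applies.

October 8, 2026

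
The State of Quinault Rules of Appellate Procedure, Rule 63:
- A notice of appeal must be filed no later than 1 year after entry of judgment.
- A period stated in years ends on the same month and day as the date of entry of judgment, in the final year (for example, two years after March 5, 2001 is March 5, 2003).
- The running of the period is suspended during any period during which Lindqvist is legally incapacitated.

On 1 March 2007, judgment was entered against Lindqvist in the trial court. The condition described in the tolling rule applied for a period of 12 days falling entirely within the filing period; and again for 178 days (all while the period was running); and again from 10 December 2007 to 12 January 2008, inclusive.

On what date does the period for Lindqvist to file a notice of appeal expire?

1 year after 1 March 2007 is March 1, 2008.
Tolling adds 12 days: March 1, 2008 + 12 days = March 13, 2008.
Tolling adds 178 days: March 13, 2008 + 178 days = September 7, 2008.
From December 10, 2007 through January 12, 2008 inclusive is 34 days; tolling adds 34 days: September 7, 2008 + 34 days = October 11, 2008.

October 11, 2008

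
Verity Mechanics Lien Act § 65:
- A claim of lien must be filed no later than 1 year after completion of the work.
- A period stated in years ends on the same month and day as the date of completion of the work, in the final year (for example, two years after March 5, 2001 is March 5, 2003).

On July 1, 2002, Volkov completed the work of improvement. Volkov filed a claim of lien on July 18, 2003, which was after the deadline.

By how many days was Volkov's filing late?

1 year after July 1, 2002 is July 1, 2003.
The deadline is July 1, 2003; from July 1, 2003 to July 18, 2003 is 17 days.

17 days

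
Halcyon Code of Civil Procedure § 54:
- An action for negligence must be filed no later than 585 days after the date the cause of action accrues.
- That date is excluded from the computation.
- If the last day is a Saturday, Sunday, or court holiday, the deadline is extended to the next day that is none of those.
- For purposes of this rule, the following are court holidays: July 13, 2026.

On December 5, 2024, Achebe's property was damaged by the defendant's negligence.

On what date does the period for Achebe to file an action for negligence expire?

July 14, 2026

585 days after December 5, 2024 is July 13, 2026.
July 13, 2026 is a listed holiday. The next qualifying day is July 14, 2026.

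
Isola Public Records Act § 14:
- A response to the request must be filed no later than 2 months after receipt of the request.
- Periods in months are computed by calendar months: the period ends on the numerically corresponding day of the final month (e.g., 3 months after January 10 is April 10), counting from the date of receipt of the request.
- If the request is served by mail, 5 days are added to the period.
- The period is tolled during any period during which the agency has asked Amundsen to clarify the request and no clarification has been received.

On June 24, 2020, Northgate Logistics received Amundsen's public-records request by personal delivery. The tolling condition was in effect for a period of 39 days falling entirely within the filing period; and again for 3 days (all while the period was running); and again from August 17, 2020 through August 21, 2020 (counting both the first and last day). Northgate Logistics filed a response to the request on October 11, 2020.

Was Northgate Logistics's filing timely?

2 months after June 24, 2020 is August 24, 2020.
Service was not by mail, so no mail extension applies.
Tolling adds 39 days: August 24, 2020 + 39 days = October 2, 2020.
Tolling adds 3 days: October 2, 2020 + 3 days = October 5, 2020.
From August 17, 2020 through August 21, 2020 inclusive is 5 days; tolling adds 5 days: October 5, 2020 + 5 days = October 10, 2020.
The deadline is October 10, 2020; the filing on October 11, 2020 is after that date.

No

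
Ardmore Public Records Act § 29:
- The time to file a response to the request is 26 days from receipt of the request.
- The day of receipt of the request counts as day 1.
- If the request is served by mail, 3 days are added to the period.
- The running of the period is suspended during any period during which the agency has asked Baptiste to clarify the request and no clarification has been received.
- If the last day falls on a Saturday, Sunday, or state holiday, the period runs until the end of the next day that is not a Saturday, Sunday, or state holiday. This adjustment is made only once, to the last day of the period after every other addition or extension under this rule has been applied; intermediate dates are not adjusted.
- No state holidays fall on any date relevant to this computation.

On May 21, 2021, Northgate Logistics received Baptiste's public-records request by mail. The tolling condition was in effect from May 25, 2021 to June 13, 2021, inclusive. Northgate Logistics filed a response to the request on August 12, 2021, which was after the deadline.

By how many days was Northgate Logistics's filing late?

Counting May 21, 2021 as day 1, day 26 is June 15, 2021.
Service was by mail, adding 3 days: June 15, 2021 + 3 days = June 18, 2021.
From May 25, 2021 through June 13, 2021 inclusive is 20 days; tolling adds 20 days: June 18, 2021 + 20 days = July 8, 2021.
July 8, 2021 is a Thursday and not a state holiday, so no extension applies.
The deadline is July 8, 2021; from July 8, 2021 to August 12, 2021 is 35 days.

35 days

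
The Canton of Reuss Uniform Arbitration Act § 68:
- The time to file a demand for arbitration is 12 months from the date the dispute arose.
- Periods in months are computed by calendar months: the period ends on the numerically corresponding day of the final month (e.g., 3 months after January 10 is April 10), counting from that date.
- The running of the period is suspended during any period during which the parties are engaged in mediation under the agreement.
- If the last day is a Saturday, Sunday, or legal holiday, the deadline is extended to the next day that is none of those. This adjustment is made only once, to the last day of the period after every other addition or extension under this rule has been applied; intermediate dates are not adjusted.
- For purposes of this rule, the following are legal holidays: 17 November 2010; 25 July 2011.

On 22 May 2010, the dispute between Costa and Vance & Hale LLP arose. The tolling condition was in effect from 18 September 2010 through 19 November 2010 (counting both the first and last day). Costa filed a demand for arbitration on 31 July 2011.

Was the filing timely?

No

12 months after 22 May 2010 is May 22, 2011.
From September 18, 2010 through November 19, 2010 inclusive is 63 days; tolling adds 63 days: May 22, 2011 + 63 days = July 24, 2011.
July 24, 2011 is Sunday; July 25, 2011 is a listed holiday. The next qualifying day is July 26, 2011.
The deadline is July 26, 2011; the filing on July 31, 2011 is after that date.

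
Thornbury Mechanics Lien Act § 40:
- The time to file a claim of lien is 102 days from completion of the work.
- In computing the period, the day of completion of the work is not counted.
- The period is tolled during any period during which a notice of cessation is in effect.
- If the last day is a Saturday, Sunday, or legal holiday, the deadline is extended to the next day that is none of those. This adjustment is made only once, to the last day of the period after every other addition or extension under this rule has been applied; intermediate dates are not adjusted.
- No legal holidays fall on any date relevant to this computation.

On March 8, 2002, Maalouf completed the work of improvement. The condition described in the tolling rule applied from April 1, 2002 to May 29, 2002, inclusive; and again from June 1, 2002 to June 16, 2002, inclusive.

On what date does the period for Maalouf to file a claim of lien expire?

102 days after March 8, 2002 is June 18, 2002.
From April 1, 2002 through May 29, 2002 inclusive is 59 days; tolling adds 59 days: June 18, 2002 + 59 days = August 16, 2002.
From June 1, 2002 through June 16, 2002 inclusive is 16 days; tolling adds 16 days: August 16, 2002 + 16 days = September 1, 2002.
September 1, 2002 is Sunday. The next qualifying day is September 2, 2002.

September 2, 2002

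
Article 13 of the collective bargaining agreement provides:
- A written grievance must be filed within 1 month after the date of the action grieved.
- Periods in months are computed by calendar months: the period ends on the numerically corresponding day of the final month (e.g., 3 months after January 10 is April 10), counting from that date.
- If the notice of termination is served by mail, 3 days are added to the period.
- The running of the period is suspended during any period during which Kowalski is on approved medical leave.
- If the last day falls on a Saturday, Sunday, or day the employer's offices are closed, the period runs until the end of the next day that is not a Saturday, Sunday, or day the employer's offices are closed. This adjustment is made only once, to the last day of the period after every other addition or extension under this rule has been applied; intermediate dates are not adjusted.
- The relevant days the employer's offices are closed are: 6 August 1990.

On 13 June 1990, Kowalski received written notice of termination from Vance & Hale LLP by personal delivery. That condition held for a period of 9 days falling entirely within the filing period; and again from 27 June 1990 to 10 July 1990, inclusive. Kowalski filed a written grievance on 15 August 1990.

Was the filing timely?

No

1 month after 13 June 1990 is July 13, 1990.
Service was not by mail, so no mail extension applies.
Tolling adds 9 days: July 13, 1990 + 9 days = July 22, 1990.
From June 27, 1990 through July 10, 1990 inclusive is 14 days; tolling adds 14 days: July 22, 1990 + 14 days = August 5, 1990.
August 5, 1990 is Sunday; August 6, 1990 is a listed holiday. The next qualifying day is August 7, 1990.
The deadline is August 7, 1990; the filing on August 15, 1990 is after that date.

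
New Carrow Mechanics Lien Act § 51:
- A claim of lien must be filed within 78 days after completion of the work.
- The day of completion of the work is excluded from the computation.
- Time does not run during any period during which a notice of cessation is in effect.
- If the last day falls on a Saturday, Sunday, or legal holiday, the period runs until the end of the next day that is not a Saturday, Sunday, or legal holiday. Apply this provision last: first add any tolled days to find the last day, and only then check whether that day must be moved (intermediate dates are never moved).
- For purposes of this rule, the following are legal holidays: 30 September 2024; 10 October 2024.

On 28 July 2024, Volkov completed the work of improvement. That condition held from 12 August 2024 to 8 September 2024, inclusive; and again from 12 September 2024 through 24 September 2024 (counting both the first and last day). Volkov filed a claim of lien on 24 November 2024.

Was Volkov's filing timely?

Yes

78 days after 28 July 2024 is October 14, 2024.
From August 12, 2024 through September 8, 2024 inclusive is 28 days; tolling adds 28 days: October 14, 2024 + 28 days = November 11, 2024.
From September 12, 2024 through September 24, 2024 inclusive is 13 days; tolling adds 13 days: November 11, 2024 + 13 days = November 24, 2024.
November 24, 2024 is Sunday. The next qualifying day is November 25, 2024.
The deadline is November 25, 2024; the filing on November 24, 2024 is on or before that date.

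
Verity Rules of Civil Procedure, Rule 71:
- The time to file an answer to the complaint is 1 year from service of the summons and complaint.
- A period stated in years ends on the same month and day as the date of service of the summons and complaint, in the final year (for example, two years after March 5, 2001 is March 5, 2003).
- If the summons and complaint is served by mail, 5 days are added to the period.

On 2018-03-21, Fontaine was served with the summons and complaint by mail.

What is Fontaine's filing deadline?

1 year after 2018-03-21 is March 21, 2019.
Service was by mail, adding 5 days: March 21, 2019 + 5 days = March 26, 2019.

March 26, 2019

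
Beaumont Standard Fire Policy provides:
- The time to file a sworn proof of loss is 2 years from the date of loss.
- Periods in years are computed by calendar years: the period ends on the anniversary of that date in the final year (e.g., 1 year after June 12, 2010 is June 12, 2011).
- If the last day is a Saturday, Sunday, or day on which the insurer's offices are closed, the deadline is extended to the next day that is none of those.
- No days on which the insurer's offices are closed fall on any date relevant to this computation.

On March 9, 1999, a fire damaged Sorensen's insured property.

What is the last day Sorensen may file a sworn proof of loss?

March 9, 2001

2 years after March 9, 1999 is March 9, 2001.
March 9, 2001 is a Friday and not a day on which the insurer's offices are closed, so no extension applies.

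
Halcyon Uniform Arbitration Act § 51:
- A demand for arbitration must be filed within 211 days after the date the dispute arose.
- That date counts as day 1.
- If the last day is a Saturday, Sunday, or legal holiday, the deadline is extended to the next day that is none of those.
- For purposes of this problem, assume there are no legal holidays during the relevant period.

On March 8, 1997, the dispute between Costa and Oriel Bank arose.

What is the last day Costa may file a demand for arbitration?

October 6, 1997

Counting March 8, 1997 as day 1, day 211 is October 4, 1997.
October 4, 1997 is Saturday; October 5, 1997 is Sunday. The next qualifying day is October 6, 1997.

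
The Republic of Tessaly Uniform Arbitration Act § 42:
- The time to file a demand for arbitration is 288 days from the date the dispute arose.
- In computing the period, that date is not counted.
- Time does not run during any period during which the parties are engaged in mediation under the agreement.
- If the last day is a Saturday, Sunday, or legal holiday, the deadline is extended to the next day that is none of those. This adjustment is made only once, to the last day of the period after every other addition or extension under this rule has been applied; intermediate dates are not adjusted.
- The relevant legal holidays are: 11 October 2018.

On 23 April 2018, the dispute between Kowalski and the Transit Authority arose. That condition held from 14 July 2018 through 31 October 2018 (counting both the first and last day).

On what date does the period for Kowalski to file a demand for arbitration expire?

288 days after 23 April 2018 is February 5, 2019.
From July 14, 2018 through October 31, 2018 inclusive is 110 days; tolling adds 110 days: February 5, 2019 + 110 days = May 26, 2019.
May 26, 2019 is Sunday. The next qualifying day is May 27, 2019.

May 27, 2019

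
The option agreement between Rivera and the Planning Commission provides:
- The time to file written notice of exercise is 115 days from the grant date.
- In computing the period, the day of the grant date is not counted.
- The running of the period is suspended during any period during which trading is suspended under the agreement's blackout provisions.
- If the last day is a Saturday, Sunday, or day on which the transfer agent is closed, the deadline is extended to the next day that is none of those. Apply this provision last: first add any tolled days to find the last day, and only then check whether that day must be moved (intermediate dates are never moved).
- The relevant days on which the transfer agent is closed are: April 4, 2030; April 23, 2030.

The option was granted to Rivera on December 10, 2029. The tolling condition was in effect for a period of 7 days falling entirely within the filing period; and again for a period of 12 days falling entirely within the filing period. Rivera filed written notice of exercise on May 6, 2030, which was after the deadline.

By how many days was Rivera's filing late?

12 days

115 days after December 10, 2029 is April 4, 2030.
Tolling adds 7 days: April 4, 2030 + 7 days = April 11, 2030.
Tolling adds 12 days: April 11, 2030 + 12 days = April 23, 2030.
April 23, 2030 is a listed holiday. The next qualifying day is April 24, 2030.
The deadline is April 24, 2030; from April 24, 2030 to May 6, 2030 is 12 days.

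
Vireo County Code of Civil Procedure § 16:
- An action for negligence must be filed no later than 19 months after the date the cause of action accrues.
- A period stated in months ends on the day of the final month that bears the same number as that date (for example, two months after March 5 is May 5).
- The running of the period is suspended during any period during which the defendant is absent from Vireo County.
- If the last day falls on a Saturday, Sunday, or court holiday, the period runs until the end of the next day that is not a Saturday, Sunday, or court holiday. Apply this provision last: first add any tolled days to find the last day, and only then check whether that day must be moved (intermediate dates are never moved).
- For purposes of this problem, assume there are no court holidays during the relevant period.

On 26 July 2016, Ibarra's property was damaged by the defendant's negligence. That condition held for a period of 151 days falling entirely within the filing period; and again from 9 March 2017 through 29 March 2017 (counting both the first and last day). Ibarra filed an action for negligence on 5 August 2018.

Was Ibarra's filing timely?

19 months after 26 July 2016 is February 26, 2018.
Tolling adds 151 days: February 26, 2018 + 151 days = July 27, 2018.
From March 9, 2017 through March 29, 2017 inclusive is 21 days; tolling adds 21 days: July 27, 2018 + 21 days = August 17, 2018.
August 17, 2018 is a Friday and not a court holiday, so no extension applies.
The deadline is August 17, 2018; the filing on August 5, 2018 is on or before that date.

Yes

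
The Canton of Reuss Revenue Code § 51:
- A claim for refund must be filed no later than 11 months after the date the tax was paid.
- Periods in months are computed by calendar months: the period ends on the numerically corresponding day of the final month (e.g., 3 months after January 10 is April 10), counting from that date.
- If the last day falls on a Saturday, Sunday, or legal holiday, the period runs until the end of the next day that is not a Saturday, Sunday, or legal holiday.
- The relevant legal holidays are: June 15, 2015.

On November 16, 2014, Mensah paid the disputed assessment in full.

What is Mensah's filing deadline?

October 16, 2015

11 months after November 16, 2014 is October 16, 2015.
October 16, 2015 is a Friday and not a legal holiday, so no extension applies.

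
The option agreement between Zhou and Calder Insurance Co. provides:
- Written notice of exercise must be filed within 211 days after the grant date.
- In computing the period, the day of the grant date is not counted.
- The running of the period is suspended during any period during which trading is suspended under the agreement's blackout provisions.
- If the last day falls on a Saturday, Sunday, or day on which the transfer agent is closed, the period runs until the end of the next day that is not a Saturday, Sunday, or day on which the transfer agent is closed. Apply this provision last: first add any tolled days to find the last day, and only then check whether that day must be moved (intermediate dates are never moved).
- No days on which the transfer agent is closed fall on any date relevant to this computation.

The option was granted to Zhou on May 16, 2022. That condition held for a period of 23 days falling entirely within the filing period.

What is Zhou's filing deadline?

January 5, 2023

211 days after May 16, 2022 is December 13, 2022.
Tolling adds 23 days: December 13, 2022 + 23 days = January 5, 2023.
January 5, 2023 is a Thursday and not a day on which the transfer agent is closed, so no extension applies.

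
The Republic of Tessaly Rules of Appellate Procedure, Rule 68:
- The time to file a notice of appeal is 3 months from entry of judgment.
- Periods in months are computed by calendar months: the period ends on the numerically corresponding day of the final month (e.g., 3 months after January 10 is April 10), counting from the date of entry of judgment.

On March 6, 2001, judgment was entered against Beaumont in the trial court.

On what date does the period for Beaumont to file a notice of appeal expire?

June 6, 2001

3 months after March 6, 2001 is June 6, 2001.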